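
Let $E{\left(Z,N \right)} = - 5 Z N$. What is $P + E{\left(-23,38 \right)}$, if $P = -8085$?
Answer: $-3715$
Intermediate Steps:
$E{\left(Z,N \right)} = - 5 N Z$
$P + E{\left(-23,38 \right)} = -8085 - 190 \left(-23\right) = -8085 + 4370 = -3715$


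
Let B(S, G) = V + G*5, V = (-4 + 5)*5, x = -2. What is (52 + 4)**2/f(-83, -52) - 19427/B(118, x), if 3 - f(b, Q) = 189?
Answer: 1798871/465 ≈ 3868.5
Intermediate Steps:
f(b, Q) = -186 (f(b, Q) = 3 - 1*189 = 3 - 189 = -186)
V = 5 (V = 1*5 = 5)
B(S, G) = 5 + 5*G (B(S, G) = 5 + G*5 = 5 + 5*G)
(52 + 4)**2/f(-83, -52) - 19427/B(118, x) = (52 + 4)**2/(-186) - 19427/(5 + 5*(-2)) = 56**2*(-1/186) - 19427/(5 - 10) = 3136*(-1/186) - 19427/(-5) = -1568/93 - 19427*(-1/5) = -1568/93 + 19427/5 = 1798871/465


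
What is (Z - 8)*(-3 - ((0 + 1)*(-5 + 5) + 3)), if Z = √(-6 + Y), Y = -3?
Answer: 48 - 18*I ≈ 48.0 - 18.0*I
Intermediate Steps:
Z = 3*I (Z = √(-6 - 3) = √(-9) = 3*I ≈ 3.0*I)
(Z - 8)*(-3 - ((0 + 1)*(-5 + 5) + 3)) = (3*I - 8)*(-3 - ((0 + 1)*(-5 + 5) + 3)) = (-8 + 3*I)*(-3 - (1*0 + 3)) = (-8 + 3*I)*(-3 - (0 + 3)) = (-8 + 3*I)*(-3 - 1*3) = (-8 + 3*I)*(-3 - 3) = (-8 + 3*I)*(-6) = 48 - 18*I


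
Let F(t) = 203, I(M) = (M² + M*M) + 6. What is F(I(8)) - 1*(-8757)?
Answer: 8960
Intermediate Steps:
I(M) = 6 + 2*M² (I(M) = (M² + M²) + 6 = 2*M² + 6 = 6 + 2*M²)
F(I(8)) - 1*(-8757) = 203 - 1*(-8757) = 203 + 8757 = 8960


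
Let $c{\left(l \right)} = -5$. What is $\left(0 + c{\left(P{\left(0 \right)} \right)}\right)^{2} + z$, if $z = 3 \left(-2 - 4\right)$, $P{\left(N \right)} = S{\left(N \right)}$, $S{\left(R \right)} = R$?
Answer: $7$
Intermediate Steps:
$P{\left(N \right)} = N$
$z = -18$ ($z = 3 \left(-6\right) = -18$)
$\left(0 + c{\left(P{\left(0 \right)} \right)}\right)^{2} + z = \left(0 - 5\right)^{2} - 18 = \left(-5\right)^{2} - 18 = 25 - 18 = 7$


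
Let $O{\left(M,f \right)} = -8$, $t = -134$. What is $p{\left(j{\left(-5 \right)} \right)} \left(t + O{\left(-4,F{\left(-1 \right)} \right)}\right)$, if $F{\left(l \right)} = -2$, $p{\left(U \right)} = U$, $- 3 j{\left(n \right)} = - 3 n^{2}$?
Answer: $-3550$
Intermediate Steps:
$j{\left(n \right)} = n^{2}$ ($j{\left(n \right)} = - \frac{\left(-3\right) n^{2}}{3} = n^{2}$)
$p{\left(j{\left(-5 \right)} \right)} \left(t + O{\left(-4,F{\left(-1 \right)} \right)}\right) = \left(-5\right)^{2} \left(-134 - 8\right) = 25 \left(-142\right) = -3550$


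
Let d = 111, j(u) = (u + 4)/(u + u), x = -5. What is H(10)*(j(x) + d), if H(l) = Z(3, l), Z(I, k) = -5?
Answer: -1111/2 ≈ -555.50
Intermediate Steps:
j(u) = (4 + u)/(2*u) (j(u) = (4 + u)/((2*u)) = (4 + u)*(1/(2*u)) = (4 + u)/(2*u))
H(l) = -5
H(10)*(j(x) + d) = -5*((1/2)*(4 - 5)/(-5) + 111) = -5*((1/2)*(-1/5)*(-1) + 111) = -5*(1/10 + 111) = -5*1111/10 = -1111/2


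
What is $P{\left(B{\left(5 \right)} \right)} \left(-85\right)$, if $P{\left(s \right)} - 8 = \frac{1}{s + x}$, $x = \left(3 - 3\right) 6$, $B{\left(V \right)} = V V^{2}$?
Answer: $- \frac{17017}{25} \approx -680.68$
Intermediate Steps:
$B{\left(V \right)} = V^{3}$
$x = 0$ ($x = 0 \cdot 6 = 0$)
$P{\left(s \right)} = 8 + \frac{1}{s}$ ($P{\left(s \right)} = 8 + \frac{1}{s + 0} = 8 + \frac{1}{s}$)
$P{\left(B{\left(5 \right)} \right)} \left(-85\right) = \left(8 + \frac{1}{5^{3}}\right) \left(-85\right) = \left(8 + \frac{1}{125}\right) \left(-85\right) = \frac{1001}{125} \left(-85\right) = - \frac{17017}{25}$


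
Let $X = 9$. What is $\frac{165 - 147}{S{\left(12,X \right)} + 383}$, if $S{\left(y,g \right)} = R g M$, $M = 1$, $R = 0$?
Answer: $\frac{18}{383} \approx 0.046997$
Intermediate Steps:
$S{\left(y,g \right)} = 0$ ($S{\left(y,g \right)} = 0 g 1 = 0 \cdot 1 = 0$)
$\frac{165 - 147}{S{\left(12,X \right)} + 383} = \frac{165 - 147}{0 + 383} = \frac{18}{383}$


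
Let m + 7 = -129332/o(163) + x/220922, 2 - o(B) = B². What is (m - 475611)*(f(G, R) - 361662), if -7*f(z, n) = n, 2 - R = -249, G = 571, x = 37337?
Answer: 32570123608898548345/189330154 ≈ 1.7203e+11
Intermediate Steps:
R = 251 (R = 2 - 1*(-249) = 2 + 249 = 251)
o(B) = 2 - B²
f(z, n) = -n/7
m = -371626685/189330154 (m = -7 + (-129332/(2 - 1*163²) + 37337/220922) = -7 + (-129332/(2 - 1*26569) + 37337*(1/220922)) = -7 + (-129332/(2 - 26569) + 37337/220922) = -7 + (-129332/(-26567) + 37337/220922) = -7 + (-129332*(-1/26567) + 37337/220922) = -7 + (4172/857 + 37337/220922) = -7 + 953684393/189330154 = -371626685/189330154 ≈ -1.9629)
(m - 475611)*(f(G, R) - 361662) = (-371626685/189330154 - 475611)*(-⅐*251 - 361662) = -90047875500779*(-251/7 - 361662)/189330154 = -90047875500779/189330154*(-2531885/7) = 32570123608898548345/189330154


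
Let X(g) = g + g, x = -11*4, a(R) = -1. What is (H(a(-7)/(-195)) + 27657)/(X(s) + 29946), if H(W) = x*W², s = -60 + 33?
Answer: 1051657381/1136643300 ≈ 0.92523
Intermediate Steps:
s = -27
x = -44
X(g) = 2*g
H(W) = -44*W²
(H(a(-7)/(-195)) + 27657)/(X(s) + 29946) = (-44*(-1/(-195))² + 27657)/(2*(-27) + 29946) = (-44*(-1*(-1/195))² + 27657)/(-54 + 29946) = (-44*(1/195)² + 27657)/29892 = (-44*1/38025 + 27657)*(1/29892) = (-44/38025 + 27657)*(1/29892) = (1051657381/38025)*(1/29892) = 1051657381/1136643300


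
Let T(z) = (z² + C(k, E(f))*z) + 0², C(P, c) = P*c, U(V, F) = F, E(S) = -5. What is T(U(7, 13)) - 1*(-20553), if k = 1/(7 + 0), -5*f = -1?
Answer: 144989/7 ≈ 20713.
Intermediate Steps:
f = ⅕ (f = -⅕*(-1) = ⅕ ≈ 0.20000)
k = ⅐ (k = 1/7 = ⅐ ≈ 0.14286)
T(z) = z² - 5*z/7 (T(z) = (z² + ((⅐)*(-5))*z) + 0² = (z² - 5*z/7) + 0 = z² - 5*z/7)
T(U(7, 13)) - 1*(-20553) = (⅐)*13*(-5 + 7*13) - 1*(-20553) = (⅐)*13*(-5 + 91) + 20553 = (⅐)*13*86 + 20553 = 1118/7 + 20553 = 144989/7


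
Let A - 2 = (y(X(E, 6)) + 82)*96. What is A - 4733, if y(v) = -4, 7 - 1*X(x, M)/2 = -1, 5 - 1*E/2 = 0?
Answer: 2757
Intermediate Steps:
E = 10 (E = 10 - 2*0 = 10 + 0 = 10)
X(x, M) = 16 (X(x, M) = 14 - 2*(-1) = 14 + 2 = 16)
A = 7490 (A = 2 + (-4 + 82)*96 = 2 + 78*96 = 2 + 7488 = 7490)
A - 4733 = 7490 - 4733 = 2757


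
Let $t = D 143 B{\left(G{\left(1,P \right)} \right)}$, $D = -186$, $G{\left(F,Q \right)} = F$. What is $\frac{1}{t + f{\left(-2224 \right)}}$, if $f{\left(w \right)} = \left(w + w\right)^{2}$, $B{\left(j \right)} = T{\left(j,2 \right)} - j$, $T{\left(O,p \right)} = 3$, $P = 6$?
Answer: $\frac{1}{19731508} \approx 5.068 \cdot 10^{-8}$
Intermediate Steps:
$B{\left(j \right)} = 3 - j$
$f{\left(w \right)} = 4 w^{2}$ ($f{\left(w \right)} = \left(2 w\right)^{2} = 4 w^{2}$)
$t = -53196$ ($t = \left(-186\right) 143 \left(3 - 1\right) = - 26598 \left(3 - 1\right) = \left(-26598\right) 2 = -53196$)
$\frac{1}{t + f{\left(-2224 \right)}} = \frac{1}{-53196 + 4 \left(-2224\right)^{2}} = \frac{1}{-53196 + 4 \cdot 4946176} = \frac{1}{-53196 + 19784704} = \frac{1}{19731508}$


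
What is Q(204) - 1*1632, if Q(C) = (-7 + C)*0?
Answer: -1632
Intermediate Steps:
Q(C) = 0
Q(204) - 1*1632 = 0 - 1*1632 = 0 - 1632 = -1632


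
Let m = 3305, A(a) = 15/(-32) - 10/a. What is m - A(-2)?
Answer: 105615/32 ≈ 3300.5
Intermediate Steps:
A(a) = -15/32 - 10/a (A(a) = 15*(-1/32) - 10/a = -15/32 - 10/a)
m - A(-2) = 3305 - (-15/32 - 10/(-2)) = 3305 - (-15/32 - 10*(-1/2)) = 3305 - (-15/32 + 5) = 3305 - 1*145/32 = 3305 - 145/32 = 105615/32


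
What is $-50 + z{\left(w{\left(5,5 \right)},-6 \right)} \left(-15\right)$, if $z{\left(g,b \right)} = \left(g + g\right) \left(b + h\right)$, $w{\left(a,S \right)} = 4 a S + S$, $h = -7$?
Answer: $40900$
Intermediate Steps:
$w{\left(a,S \right)} = S + 4 S a$ ($w{\left(a,S \right)} = 4 S a + S = S + 4 S a$)
$z{\left(g,b \right)} = 2 g \left(-7 + b\right)$ ($z{\left(g,b \right)} = \left(g + g\right) \left(b - 7\right) = 2 g \left(-7 + b\right)$)
$-50 + z{\left(w{\left(5,5 \right)},-6 \right)} \left(-15\right) = -50 + 2 \cdot 5 \left(1 + 4 \cdot 5\right) \left(-7 - 6\right) \left(-15\right) = -50 + 2 \cdot 5 \left(1 + 20\right) \left(-13\right) \left(-15\right) = -50 + 2 \cdot 5 \cdot 21 \left(-13\right) \left(-15\right) = -50 + 2 \cdot 105 \left(-13\right) \left(-15\right) = -50 - -40950 = -50 + 40950 = 40900$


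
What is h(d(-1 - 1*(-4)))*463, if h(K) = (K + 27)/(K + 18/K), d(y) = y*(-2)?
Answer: -3241/3 ≈ -1080.3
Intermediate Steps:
d(y) = -2*y
h(K) = (27 + K)/(K + 18/K)
h(d(-1 - 1*(-4)))*463 = ((-2*(-1 - 1*(-4)))*(27 - 2*(-1 - 1*(-4)))/(18 + (-2*(-1 - 1*(-4)))²))*463 = ((-2*(-1 + 4))*(27 - 2*(-1 + 4))/(18 + (-2*(-1 + 4))²))*463 = ((-2*3)*(27 - 2*3)/(18 + (-2*3)²))*463 = -6*(27 - 6)/(18 + (-6)²)*463 = -6*21/(18 + 36)*463 = -6*21/54*463 = -6*1/54*21*463 = -7/3*463 = -3241/3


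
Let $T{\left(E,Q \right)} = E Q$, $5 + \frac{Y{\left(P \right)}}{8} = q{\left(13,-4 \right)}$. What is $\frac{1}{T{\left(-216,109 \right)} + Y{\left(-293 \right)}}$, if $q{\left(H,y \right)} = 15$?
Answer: $- \frac{1}{23464} \approx -4.2618 \cdot 10^{-5}$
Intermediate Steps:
$Y{\left(P \right)} = 80$ ($Y{\left(P \right)} = -40 + 8 \cdot 15 = -40 + 120 = 80$)
$\frac{1}{T{\left(-216,109 \right)} + Y{\left(-293 \right)}} = \frac{1}{\left(-216\right) 109 + 80} = \frac{1}{-23544 + 80} = \frac{1}{-23464} = - \frac{1}{23464}$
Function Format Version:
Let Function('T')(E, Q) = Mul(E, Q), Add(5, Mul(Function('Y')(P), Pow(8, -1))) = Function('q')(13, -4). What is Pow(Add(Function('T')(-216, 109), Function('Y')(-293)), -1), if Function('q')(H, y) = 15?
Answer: Rational(-1, 23464) ≈ -4.2618e-5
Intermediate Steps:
Function('Y')(P) = 80 (Function('Y')(P) = Add(-40, Mul(8, 15)) = Add(-40, 120) = 80)
Pow(Add(Function('T')(-216, 109), Function('Y')(-293)), -1) = Pow(Add(Mul(-216, 109), 80), -1) = Pow(Add(-23544, 80), -1) = Pow(-23464, -1) = Rational(-1, 23464)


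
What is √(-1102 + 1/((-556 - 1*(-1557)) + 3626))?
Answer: I*√23592855531/4627 ≈ 33.196*I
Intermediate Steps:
√(-1102 + 1/((-556 - 1*(-1557)) + 3626)) = √(-1102 + 1/((-556 + 1557) + 3626)) = √(-1102 + 1/(1001 + 3626)) = √(-1102 + 1/4627) = √(-5098953/4627) = I*√23592855531/4627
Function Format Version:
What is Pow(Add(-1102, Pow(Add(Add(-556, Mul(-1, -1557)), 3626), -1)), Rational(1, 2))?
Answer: Mul(Rational(1, 4627), I, Pow(23592855531, Rational(1, 2))) ≈ Mul(33.196, I)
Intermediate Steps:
Pow(Add(-1102, Pow(Add(Add(-556, Mul(-1, -1557)), 3626), -1)), Rational(1, 2)) = Pow(Add(-1102, Pow(Add(Add(-556, 1557), 3626), -1)), Rational(1, 2)) = Pow(Add(-1102, Pow(Add(1001, 3626), -1)), Rational(1, 2)) = Pow(Add(-1102, Pow(4627, -1)), Rational(1, 2)) = Pow(Add(-1102, Rational(1, 4627)), Rational(1, 2)) = Pow(Rational(-5098953, 4627), Rational(1, 2)) = Mul(Rational(1, 4627), I, Pow(23592855531, Rational(1, 2)))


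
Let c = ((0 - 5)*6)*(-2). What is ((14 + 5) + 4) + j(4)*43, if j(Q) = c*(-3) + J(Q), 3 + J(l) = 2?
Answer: -7760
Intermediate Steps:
J(l) = -1 (J(l) = -3 + 2 = -1)
c = 60 (c = -5*6*(-2) = -30*(-2) = 60)
j(Q) = -181 (j(Q) = 60*(-3) - 1 = -180 - 1 = -181)
((14 + 5) + 4) + j(4)*43 = ((14 + 5) + 4) - 181*43 = (19 + 4) - 7783 = 23 - 7783 = -7760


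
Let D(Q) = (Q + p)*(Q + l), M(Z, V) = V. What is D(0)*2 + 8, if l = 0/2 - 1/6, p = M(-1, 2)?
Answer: 22/3 ≈ 7.3333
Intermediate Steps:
p = 2
l = -1/6 (l = 0*(1/2) - 1*1/6 = 0 - 1/6 = -1/6 ≈ -0.16667)
D(Q) = (2 + Q)*(-1/6 + Q) (D(Q) = (Q + 2)*(Q - 1/6) = (2 + Q)*(-1/6 + Q))
D(0)*2 + 8 = (-1/3 + 0**2 + (11/6)*0)*2 + 8 = (-1/3 + 0 + 0)*2 + 8 = -1/3*2 + 8 = -2/3 + 8 = 22/3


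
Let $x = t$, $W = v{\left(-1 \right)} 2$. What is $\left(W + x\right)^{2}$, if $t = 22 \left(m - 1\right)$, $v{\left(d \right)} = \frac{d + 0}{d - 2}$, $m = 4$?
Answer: $\frac{40000}{9} \approx 4444.4$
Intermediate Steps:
$v{\left(d \right)} = \frac{d}{-2 + d}$
$W = \frac{2}{3}$ ($W = - \frac{1}{-2 - 1} \cdot 2 = - \frac{1}{-3} \cdot 2 = \left(-1\right) \left(- \frac{1}{3}\right) 2 = \frac{1}{3} \cdot 2 = \frac{2}{3} \approx 0.66667$)
$t = 66$ ($t = 22 \left(4 - 1\right) = 22 \cdot 3 = 66$)
$x = 66$
$\left(W + x\right)^{2} = \left(\frac{2}{3} + 66\right)^{2} = \left(\frac{200}{3}\right)^{2} = \frac{40000}{9}$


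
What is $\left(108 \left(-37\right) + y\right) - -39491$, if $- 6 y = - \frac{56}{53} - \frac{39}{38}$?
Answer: $\frac{428925775}{12084} \approx 35495.0$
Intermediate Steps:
$y = \frac{4195}{12084}$ ($y = - \frac{- \frac{56}{53} - \frac{39}{38}}{6} = \left(- \frac{1}{6}\right) \left(- \frac{4195}{2014}\right) = \frac{4195}{12084} \approx 0.34715$)
$\left(108 \left(-37\right) + y\right) - -39491 = \left(108 \left(-37\right) + \frac{4195}{12084}\right) - -39491 = \left(-3996 + \frac{4195}{12084}\right) + 39491 = - \frac{48283469}{12084} + 39491 = \frac{428925775}{12084}$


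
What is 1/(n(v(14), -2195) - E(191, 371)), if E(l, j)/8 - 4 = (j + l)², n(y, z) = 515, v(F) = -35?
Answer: -1/2526269 ≈ -3.9584e-7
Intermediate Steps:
E(l, j) = 32 + 8*(j + l)²
1/(n(v(14), -2195) - E(191, 371)) = 1/(515 - (32 + 8*(371 + 191)²)) = 1/(515 - (32 + 8*562²)) = 1/(515 - (32 + 8*315844)) = 1/(515 - (32 + 2526752)) = 1/(515 - 1*2526784) = 1/(515 - 2526784) = 1/(-2526269) = -1/2526269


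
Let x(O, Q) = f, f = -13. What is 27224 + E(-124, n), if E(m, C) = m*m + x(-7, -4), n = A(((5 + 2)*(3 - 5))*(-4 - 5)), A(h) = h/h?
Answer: 42587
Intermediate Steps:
A(h) = 1
n = 1
x(O, Q) = -13
E(m, C) = -13 + m² (E(m, C) = m*m - 13 = m² - 13 = -13 + m²)
27224 + E(-124, n) = 27224 + (-13 + (-124)²) = 27224 + (-13 + 15376) = 27224 + 15363 = 42587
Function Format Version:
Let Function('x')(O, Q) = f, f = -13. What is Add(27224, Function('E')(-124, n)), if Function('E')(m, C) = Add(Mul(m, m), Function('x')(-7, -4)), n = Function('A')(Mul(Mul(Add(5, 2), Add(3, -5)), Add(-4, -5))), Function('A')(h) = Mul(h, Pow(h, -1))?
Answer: 42587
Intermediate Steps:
Function('A')(h) = 1
n = 1
Function('x')(O, Q) = -13
Function('E')(m, C) = Add(-13, Pow(m, 2)) (Function('E')(m, C) = Add(Mul(m, m), -13) = Add(Pow(m, 2), -13) = Add(-13, Pow(m, 2)))
Add(27224, Function('E')(-124, n)) = Add(27224, Add(-13, Pow(-124, 2))) = Add(27224, Add(-13, 15376)) = Add(27224, 15363) = 42587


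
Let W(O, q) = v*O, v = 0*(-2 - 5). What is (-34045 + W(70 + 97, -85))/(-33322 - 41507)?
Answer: 34045/74829 ≈ 0.45497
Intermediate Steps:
v = 0 (v = 0*(-7) = 0)
W(O, q) = 0 (W(O, q) = 0*O = 0)
(-34045 + W(70 + 97, -85))/(-33322 - 41507) = (-34045 + 0)/(-33322 - 41507) = -34045/(-74829) = -34045*(-1/74829) = 34045/74829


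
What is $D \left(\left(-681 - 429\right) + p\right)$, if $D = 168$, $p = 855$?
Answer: $-42840$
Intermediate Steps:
$D \left(\left(-681 - 429\right) + p\right) = 168 \left(\left(-681 - 429\right) + 855\right) = 168 \left(-1110 + 855\right) = 168 \left(-255\right) = -42840$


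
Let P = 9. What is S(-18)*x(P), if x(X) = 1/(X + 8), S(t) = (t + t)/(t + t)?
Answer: 1/17 ≈ 0.058824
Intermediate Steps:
S(t) = 1 (S(t) = (2*t)/((2*t)) = (2*t)*(1/(2*t)) = 1)
x(X) = 1/(8 + X)
S(-18)*x(P) = 1/(8 + 9) = 1/17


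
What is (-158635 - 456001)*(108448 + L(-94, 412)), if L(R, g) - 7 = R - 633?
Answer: -66213507008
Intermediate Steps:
L(R, g) = -626 + R (L(R, g) = 7 + (R - 633) = 7 + (-633 + R) = -626 + R)
(-158635 - 456001)*(108448 + L(-94, 412)) = (-158635 - 456001)*(108448 + (-626 - 94)) = -614636*(108448 - 720) = -614636*107728 = -66213507008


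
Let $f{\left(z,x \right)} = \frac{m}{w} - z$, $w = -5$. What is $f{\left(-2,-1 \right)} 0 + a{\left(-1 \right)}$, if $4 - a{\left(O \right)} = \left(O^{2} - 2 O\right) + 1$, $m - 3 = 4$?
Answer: $0$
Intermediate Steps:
$m = 7$ ($m = 3 + 4 = 7$)
$a{\left(O \right)} = 3 - O^{2} + 2 O$ ($a{\left(O \right)} = 4 - \left(\left(O^{2} - 2 O\right) + 1\right) = 4 - \left(1 + O^{2} - 2 O\right) = 3 - O^{2} + 2 O$)
$f{\left(z,x \right)} = - \frac{7}{5} - z$ ($f{\left(z,x \right)} = \frac{7}{-5} - z = 7 \left(- \frac{1}{5}\right) - z = - \frac{7}{5} - z$)
$f{\left(-2,-1 \right)} 0 + a{\left(-1 \right)} = \left(- \frac{7}{5} - -2\right) 0 + \left(3 - \left(-1\right)^{2} + 2 \left(-1\right)\right) = \left(- \frac{7}{5} + 2\right) 0 - 0 = \frac{3}{5} \cdot 0 - 0 = 0 + 0 = 0$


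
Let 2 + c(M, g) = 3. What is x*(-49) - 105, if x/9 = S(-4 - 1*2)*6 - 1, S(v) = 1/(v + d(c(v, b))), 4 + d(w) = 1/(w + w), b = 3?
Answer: 11676/19 ≈ 614.53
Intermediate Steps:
c(M, g) = 1 (c(M, g) = -2 + 3 = 1)
d(w) = -4 + 1/(2*w) (d(w) = -4 + 1/(w + w) = -4 + 1/(2*w))
S(v) = 1/(-7/2 + v) (S(v) = 1/(v + (-4 + (½)/1)) = 1/(v + (-4 + (½)*1)) = 1/(v + (-4 + ½)) = 1/(v - 7/2) = 1/(-7/2 + v))
x = -279/19 (x = 9*((2/(-7 + 2*(-4 - 1*2)))*6 - 1) = 9*((2/(-7 + 2*(-4 - 2)))*6 - 1) = 9*((2/(-7 + 2*(-6)))*6 - 1) = 9*((2/(-7 - 12))*6 - 1) = 9*((2/(-19))*6 - 1) = 9*((2*(-1/19))*6 - 1) = 9*(-2/19*6 - 1) = 9*(-12/19 - 1) = 9*(-31/19) = -279/19 ≈ -14.684)
x*(-49) - 105 = -279/19*(-49) - 105 = 13671/19 - 105 = 11676/19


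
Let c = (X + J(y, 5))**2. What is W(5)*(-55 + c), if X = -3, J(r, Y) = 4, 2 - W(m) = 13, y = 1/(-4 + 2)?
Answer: 594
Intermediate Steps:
y = -1/2 (y = 1/(-2) = -1/2 ≈ -0.50000)
W(m) = -11 (W(m) = 2 - 1*13 = 2 - 13 = -11)
c = 1 (c = (-3 + 4)**2 = 1**2 = 1)
W(5)*(-55 + c) = -11*(-55 + 1) = -11*(-54) = 594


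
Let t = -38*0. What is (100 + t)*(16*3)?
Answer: 4800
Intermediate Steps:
t = 0
(100 + t)*(16*3) = (100 + 0)*(16*3) = 100*48 = 4800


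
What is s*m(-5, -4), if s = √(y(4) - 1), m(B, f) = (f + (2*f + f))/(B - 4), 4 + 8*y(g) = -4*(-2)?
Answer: 8*I*√2/9 ≈ 1.2571*I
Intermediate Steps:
y(g) = ½ (y(g) = -½ + (-4*(-2))/8 = -½ + (⅛)*8 = -½ + 1 = ½)
m(B, f) = 4*f/(-4 + B) (m(B, f) = (f + 3*f)/(-4 + B) = (4*f)/(-4 + B) = 4*f/(-4 + B))
s = I*√2/2 (s = √(½ - 1) = √(-½) = I*√2/2 ≈ 0.70711*I)
s*m(-5, -4) = (I*√2/2)*(4*(-4)/(-4 - 5)) = (I*√2/2)*(4*(-4)/(-9)) = (I*√2/2)*(4*(-4)*(-⅑)) = (I*√2/2)*(16/9) = 8*I*√2/9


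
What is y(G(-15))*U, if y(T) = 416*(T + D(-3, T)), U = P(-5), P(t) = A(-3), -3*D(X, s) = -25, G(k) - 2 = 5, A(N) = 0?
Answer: 0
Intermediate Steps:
G(k) = 7 (G(k) = 2 + 5 = 7)
D(X, s) = 25/3 (D(X, s) = -⅓*(-25) = 25/3)
P(t) = 0
U = 0
y(T) = 10400/3 + 416*T (y(T) = 416*(T + 25/3) = 416*(25/3 + T) = 10400/3 + 416*T)
y(G(-15))*U = (10400/3 + 416*7)*0 = (10400/3 + 2912)*0 = (19136/3)*0 = 0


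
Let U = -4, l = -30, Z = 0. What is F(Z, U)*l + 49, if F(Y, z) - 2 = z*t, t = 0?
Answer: -11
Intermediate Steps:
F(Y, z) = 2 (F(Y, z) = 2 + z*0 = 2 + 0 = 2)
F(Z, U)*l + 49 = 2*(-30) + 49 = -60 + 49 = -11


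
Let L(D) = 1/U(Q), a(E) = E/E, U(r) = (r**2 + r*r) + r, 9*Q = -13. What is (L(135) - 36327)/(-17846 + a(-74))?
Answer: 186702/91715 ≈ 2.0357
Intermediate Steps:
Q = -13/9 (Q = (1/9)*(-13) = -13/9 ≈ -1.4444)
U(r) = r + 2*r**2 (U(r) = (r**2 + r**2) + r = 2*r**2 + r = r + 2*r**2)
a(E) = 1
L(D) = 81/221 (L(D) = 1/(-13*(1 + 2*(-13/9))/9) = 1/(-13*(1 - 26/9)/9) = 1/(-13/9*(-17/9)) = 1/(221/81) = 81/221)
(L(135) - 36327)/(-17846 + a(-74)) = (81/221 - 36327)/(-17846 + 1) = -8028186/221/(-17845) = -8028186/221*(-1/17845) = 186702/91715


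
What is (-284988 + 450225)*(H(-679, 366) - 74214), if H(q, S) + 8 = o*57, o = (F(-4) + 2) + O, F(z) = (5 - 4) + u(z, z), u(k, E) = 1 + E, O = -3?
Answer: -12292476141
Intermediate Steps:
F(z) = 2 + z (F(z) = (5 - 4) + (1 + z) = 1 + (1 + z) = 2 + z)
o = -3 (o = ((2 - 4) + 2) - 3 = (-2 + 2) - 3 = 0 - 3 = -3)
H(q, S) = -179 (H(q, S) = -8 - 3*57 = -8 - 171 = -179)
(-284988 + 450225)*(H(-679, 366) - 74214) = (-284988 + 450225)*(-179 - 74214) = 165237*(-74393) = -12292476141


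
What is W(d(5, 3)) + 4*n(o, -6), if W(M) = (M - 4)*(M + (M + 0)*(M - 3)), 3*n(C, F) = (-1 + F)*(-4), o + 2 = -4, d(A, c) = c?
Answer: 103/3 ≈ 34.333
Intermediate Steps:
o = -6 (o = -2 - 4 = -6)
n(C, F) = 4/3 - 4*F/3 (n(C, F) = ((-1 + F)*(-4))/3 = (4 - 4*F)/3 = 4/3 - 4*F/3)
W(M) = (-4 + M)*(M + M*(-3 + M))
W(d(5, 3)) + 4*n(o, -6) = 3*(8 + 3² - 6*3) + 4*(4/3 - 4/3*(-6)) = 3*(8 + 9 - 18) + 4*(4/3 + 8) = 3*(-1) + 4*(28/3) = -3 + 112/3 = 103/3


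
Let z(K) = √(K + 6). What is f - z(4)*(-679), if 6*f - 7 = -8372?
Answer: -8365/6 + 679*√10 ≈ 753.02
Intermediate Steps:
z(K) = √(6 + K)
f = -8365/6 (f = 7/6 + (⅙)*(-8372) = 7/6 - 4186/3 = -8365/6 ≈ -1394.2)
f - z(4)*(-679) = -8365/6 - √(6 + 4)*(-679) = -8365/6 - √10*(-679) = -8365/6 - (-679)*√10 = -8365/6 + 679*√10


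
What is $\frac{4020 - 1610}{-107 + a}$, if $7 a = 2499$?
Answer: $\frac{241}{25} \approx 9.64$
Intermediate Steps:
$a = 357$ ($a = \frac{1}{7} \cdot 2499 = 357$)
$\frac{4020 - 1610}{-107 + a} = \frac{4020 - 1610}{-107 + 357} = \frac{2410}{250} = 2410 \cdot \frac{1}{250} = \frac{241}{25}$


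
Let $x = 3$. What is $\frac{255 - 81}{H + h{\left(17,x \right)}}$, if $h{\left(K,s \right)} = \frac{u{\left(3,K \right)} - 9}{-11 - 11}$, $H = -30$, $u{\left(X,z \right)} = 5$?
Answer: $- \frac{957}{164} \approx -5.8354$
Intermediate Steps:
$h{\left(K,s \right)} = \frac{2}{11}$ ($h{\left(K,s \right)} = \frac{5 - 9}{-11 - 11} = - \frac{4}{-22} = \left(-4\right) \left(- \frac{1}{22}\right) = \frac{2}{11}$)
$\frac{255 - 81}{H + h{\left(17,x \right)}} = \frac{255 - 81}{-30 + \frac{2}{11}} = \frac{174}{- \frac{328}{11}} = 174 \left(- \frac{11}{328}\right) = - \frac{957}{164}$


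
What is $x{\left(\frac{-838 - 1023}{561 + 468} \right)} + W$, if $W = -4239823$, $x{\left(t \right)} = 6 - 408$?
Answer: $-4240225$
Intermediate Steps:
$x{\left(t \right)} = -402$ ($x{\left(t \right)} = 6 - 408 = -402$)
$x{\left(\frac{-838 - 1023}{561 + 468} \right)} + W = -402 - 4239823 = -4240225$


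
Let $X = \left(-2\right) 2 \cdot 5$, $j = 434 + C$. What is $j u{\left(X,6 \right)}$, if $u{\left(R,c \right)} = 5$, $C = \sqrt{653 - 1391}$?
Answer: $2170 + 15 i \sqrt{82} \approx 2170.0 + 135.83 i$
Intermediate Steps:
$C = 3 i \sqrt{82}$ ($C = \sqrt{-738} = 3 i \sqrt{82} \approx 27.166 i$)
$j = 434 + 3 i \sqrt{82} \approx 434.0 + 27.166 i$
$X = -20$ ($X = \left(-4\right) 5 = -20$)
$j u{\left(X,6 \right)} = \left(434 + 3 i \sqrt{82}\right) 5 = 2170 + 15 i \sqrt{82}$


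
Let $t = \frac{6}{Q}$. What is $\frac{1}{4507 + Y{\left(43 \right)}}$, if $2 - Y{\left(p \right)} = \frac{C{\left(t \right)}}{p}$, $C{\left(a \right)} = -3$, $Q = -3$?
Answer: $\frac{43}{193890} \approx 0.00022178$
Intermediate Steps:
$t = -2$ ($t = \frac{6}{-3} = 6 \left(- \frac{1}{3}\right) = -2$)
$Y{\left(p \right)} = 2 + \frac{3}{p}$ ($Y{\left(p \right)} = 2 - - \frac{3}{p} = 2 + \frac{3}{p}$)
$\frac{1}{4507 + Y{\left(43 \right)}} = \frac{1}{4507 + \left(2 + \frac{3}{43}\right)} = \frac{1}{4507 + \frac{89}{43}} = \frac{1}{\frac{193890}{43}} = \frac{43}{193890}$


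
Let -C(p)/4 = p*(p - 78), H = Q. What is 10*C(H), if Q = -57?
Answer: -307800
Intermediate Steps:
H = -57
C(p) = -4*p*(-78 + p) (C(p) = -4*p*(p - 78) = -4*p*(-78 + p))
10*C(H) = 10*(4*(-57)*(78 - 1*(-57))) = 10*(4*(-57)*(78 + 57)) = 10*(4*(-57)*135) = 10*(-30780) = -307800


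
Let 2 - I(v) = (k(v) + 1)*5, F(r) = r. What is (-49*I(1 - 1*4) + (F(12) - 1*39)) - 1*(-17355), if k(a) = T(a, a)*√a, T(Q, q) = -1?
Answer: 17475 - 245*I*√3 ≈ 17475.0 - 424.35*I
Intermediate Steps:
k(a) = -√a
I(v) = -3 + 5*√v (I(v) = 2 - (-√v + 1)*5 = 2 - (1 - √v)*5 = 2 - (5 - 5*√v) = 2 + (-5 + 5*√v) = -3 + 5*√v)
(-49*I(1 - 1*4) + (F(12) - 1*39)) - 1*(-17355) = (-49*(-3 + 5*√(1 - 1*4)) + (12 - 1*39)) - 1*(-17355) = (-49*(-3 + 5*√(1 - 4)) + (12 - 39)) + 17355 = (-49*(-3 + 5*√(-3)) - 27) + 17355 = (-49*(-3 + 5*(I*√3)) - 27) + 17355 = (-49*(-3 + 5*I*√3) - 27) + 17355 = ((147 - 245*I*√3) - 27) + 17355 = (120 - 245*I*√3) + 17355 = 17475 - 245*I*√3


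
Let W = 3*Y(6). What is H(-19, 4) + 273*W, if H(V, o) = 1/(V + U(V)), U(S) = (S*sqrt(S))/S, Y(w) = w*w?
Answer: 589679/20 - I*sqrt(19)/380 ≈ 29484.0 - 0.011471*I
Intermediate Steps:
Y(w) = w**2
U(S) = sqrt(S) (U(S) = S**(3/2)/S = sqrt(S))
H(V, o) = 1/(V + sqrt(V))
W = 108 (W = 3*6**2 = 3*36 = 108)
H(-19, 4) + 273*W = 1/(-19 + sqrt(-19)) + 273*108 = 1/(-19 + I*sqrt(19)) + 29484 = 29484 + 1/(-19 + I*sqrt(19))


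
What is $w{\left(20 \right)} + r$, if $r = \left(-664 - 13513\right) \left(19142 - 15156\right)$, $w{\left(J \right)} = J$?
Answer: $-56509502$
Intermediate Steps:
$r = -56509522$ ($r = \left(-14177\right) 3986 = -56509522$)
$w{\left(20 \right)} + r = 20 - 56509522 = -56509502$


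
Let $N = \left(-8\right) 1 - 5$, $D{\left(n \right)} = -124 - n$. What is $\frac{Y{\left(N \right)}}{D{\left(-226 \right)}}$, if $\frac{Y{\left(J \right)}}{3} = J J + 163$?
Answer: $\frac{166}{17} \approx 9.7647$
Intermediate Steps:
$N = -13$ ($N = -8 - 5 = -13$)
$Y{\left(J \right)} = 489 + 3 J^{2}$ ($Y{\left(J \right)} = 3 \left(J J + 163\right) = 3 \left(J^{2} + 163\right) = 3 \left(163 + J^{2}\right) = 489 + 3 J^{2}$)
$\frac{Y{\left(N \right)}}{D{\left(-226 \right)}} = \frac{489 + 3 \left(-13\right)^{2}}{-124 - -226} = \frac{489 + 3 \cdot 169}{-124 + 226} = \frac{489 + 507}{102} = 996 \cdot \frac{1}{102} = \frac{166}{17}$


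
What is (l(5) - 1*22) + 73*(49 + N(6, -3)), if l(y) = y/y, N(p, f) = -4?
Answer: 3264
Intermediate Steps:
l(y) = 1
(l(5) - 1*22) + 73*(49 + N(6, -3)) = (1 - 1*22) + 73*(49 - 4) = (1 - 22) + 73*45 = -21 + 3285 = 3264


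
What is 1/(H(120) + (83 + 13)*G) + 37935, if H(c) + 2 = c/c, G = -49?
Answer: 178484174/4705 ≈ 37935.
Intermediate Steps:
H(c) = -1 (H(c) = -2 + c/c = -2 + 1 = -1)
1/(H(120) + (83 + 13)*G) + 37935 = 1/(-1 + (83 + 13)*(-49)) + 37935 = 1/(-1 + 96*(-49)) + 37935 = 1/(-1 - 4704) + 37935 = 1/(-4705) + 37935 = -1/4705 + 37935 = 178484174/4705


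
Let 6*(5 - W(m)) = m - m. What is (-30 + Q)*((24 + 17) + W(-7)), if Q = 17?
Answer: -598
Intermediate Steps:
W(m) = 5 (W(m) = 5 - (m - m)/6 = 5 - ⅙*0 = 5 + 0 = 5)
(-30 + Q)*((24 + 17) + W(-7)) = (-30 + 17)*((24 + 17) + 5) = -13*(41 + 5) = -13*46 = -598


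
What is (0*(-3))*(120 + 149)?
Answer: 0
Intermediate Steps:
(0*(-3))*(120 + 149) = 0*269 = 0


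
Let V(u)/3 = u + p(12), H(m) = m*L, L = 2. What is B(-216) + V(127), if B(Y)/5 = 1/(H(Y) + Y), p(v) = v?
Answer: 270211/648 ≈ 416.99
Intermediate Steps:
H(m) = 2*m (H(m) = m*2 = 2*m)
V(u) = 36 + 3*u (V(u) = 3*(u + 12) = 3*(12 + u) = 36 + 3*u)
B(Y) = 5/(3*Y) (B(Y) = 5/(2*Y + Y) = 5/((3*Y)) = 5*(1/(3*Y)) = 5/(3*Y))
B(-216) + V(127) = (5/3)/(-216) + (36 + 3*127) = (5/3)*(-1/216) + (36 + 381) = -5/648 + 417 = 270211/648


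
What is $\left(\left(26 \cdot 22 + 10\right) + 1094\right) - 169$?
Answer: $1507$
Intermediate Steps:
$\left(\left(26 \cdot 22 + 10\right) + 1094\right) - 169 = \left(\left(572 + 10\right) + 1094\right) - 169 = \left(582 + 1094\right) - 169 = 1676 - 169 = 1507$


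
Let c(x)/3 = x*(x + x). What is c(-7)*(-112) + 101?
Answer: -32827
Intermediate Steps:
c(x) = 6*x² (c(x) = 3*(x*(x + x)) = 3*(x*(2*x)) = 3*(2*x²) = 6*x²)
c(-7)*(-112) + 101 = (6*(-7)²)*(-112) + 101 = (6*49)*(-112) + 101 = 294*(-112) + 101 = -32928 + 101 = -32827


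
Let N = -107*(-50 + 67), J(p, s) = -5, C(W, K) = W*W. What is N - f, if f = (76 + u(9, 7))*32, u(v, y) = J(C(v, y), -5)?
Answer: -4091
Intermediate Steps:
C(W, K) = W**2
u(v, y) = -5
f = 2272 (f = (76 - 5)*32 = 71*32 = 2272)
N = -1819 (N = -107*17 = -1819)
N - f = -1819 - 1*2272 = -1819 - 2272 = -4091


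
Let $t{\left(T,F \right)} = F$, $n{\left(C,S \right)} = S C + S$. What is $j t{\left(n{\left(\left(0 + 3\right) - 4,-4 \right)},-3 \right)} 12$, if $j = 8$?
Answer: $-288$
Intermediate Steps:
$n{\left(C,S \right)} = S + C S$ ($n{\left(C,S \right)} = C S + S = S + C S$)
$j t{\left(n{\left(\left(0 + 3\right) - 4,-4 \right)},-3 \right)} 12 = 8 \left(-3\right) 12 = \left(-24\right) 12 = -288$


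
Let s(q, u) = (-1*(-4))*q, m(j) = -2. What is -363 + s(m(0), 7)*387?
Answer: -3459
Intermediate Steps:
s(q, u) = 4*q
-363 + s(m(0), 7)*387 = -363 + (4*(-2))*387 = -363 - 8*387 = -363 - 3096 = -3459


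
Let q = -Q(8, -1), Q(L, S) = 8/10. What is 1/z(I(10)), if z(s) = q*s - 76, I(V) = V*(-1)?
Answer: -1/68 ≈ -0.014706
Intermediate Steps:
I(V) = -V
Q(L, S) = 4/5 (Q(L, S) = 8*(1/10) = 4/5)
q = -4/5 (q = -1*4/5 = -4/5 ≈ -0.80000)
z(s) = -76 - 4*s/5 (z(s) = -4*s/5 - 76 = -76 - 4*s/5)
1/z(I(10)) = 1/(-76 - (-4)*10/5) = 1/(-76 - 4/5*(-10)) = 1/(-76 + 8) = 1/(-68) = -1/68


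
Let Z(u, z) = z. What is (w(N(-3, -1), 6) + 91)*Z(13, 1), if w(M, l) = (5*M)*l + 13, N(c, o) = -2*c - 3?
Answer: 194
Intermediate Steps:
N(c, o) = -3 - 2*c
w(M, l) = 13 + 5*M*l (w(M, l) = 5*M*l + 13 = 13 + 5*M*l)
(w(N(-3, -1), 6) + 91)*Z(13, 1) = ((13 + 5*(-3 - 2*(-3))*6) + 91)*1 = ((13 + 5*(-3 + 6)*6) + 91)*1 = ((13 + 5*3*6) + 91)*1 = ((13 + 90) + 91)*1 = (103 + 91)*1 = 194*1 = 194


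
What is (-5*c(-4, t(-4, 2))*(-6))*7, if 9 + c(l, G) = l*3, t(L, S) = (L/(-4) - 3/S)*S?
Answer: -4410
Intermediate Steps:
t(L, S) = S*(-3/S - L/4) (t(L, S) = (L*(-1/4) - 3/S)*S = (-L/4 - 3/S)*S = (-3/S - L/4)*S = S*(-3/S - L/4))
c(l, G) = -9 + 3*l (c(l, G) = -9 + l*3 = -9 + 3*l)
(-5*c(-4, t(-4, 2))*(-6))*7 = (-5*(-9 + 3*(-4))*(-6))*7 = (-5*(-9 - 12)*(-6))*7 = (-5*(-21)*(-6))*7 = (105*(-6))*7 = -630*7 = -4410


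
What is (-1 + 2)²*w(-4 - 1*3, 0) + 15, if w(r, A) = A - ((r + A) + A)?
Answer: 22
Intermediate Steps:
w(r, A) = -A - r (w(r, A) = A - ((A + r) + A) = A - (r + 2*A) = A + (-r - 2*A) = -A - r)
(-1 + 2)²*w(-4 - 1*3, 0) + 15 = (-1 + 2)²*(-1*0 - (-4 - 1*3)) + 15 = 1²*(0 - (-4 - 3)) + 15 = 1*(0 - 1*(-7)) + 15 = 1*(0 + 7) + 15 = 1*7 + 15 = 7 + 15 = 22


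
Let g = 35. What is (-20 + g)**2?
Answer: 225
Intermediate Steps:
(-20 + g)**2 = (-20 + 35)**2 = 15**2 = 225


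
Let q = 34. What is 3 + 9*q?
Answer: 309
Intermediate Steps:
3 + 9*q = 3 + 9*34 = 3 + 306 = 309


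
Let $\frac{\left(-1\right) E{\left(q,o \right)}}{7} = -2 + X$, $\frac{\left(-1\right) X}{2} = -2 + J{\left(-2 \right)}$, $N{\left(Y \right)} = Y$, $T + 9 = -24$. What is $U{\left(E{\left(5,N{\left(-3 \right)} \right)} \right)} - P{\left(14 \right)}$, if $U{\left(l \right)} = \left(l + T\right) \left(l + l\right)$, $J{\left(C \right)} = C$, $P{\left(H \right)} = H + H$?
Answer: $6272$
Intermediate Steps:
$T = -33$ ($T = -9 - 24 = -33$)
$P{\left(H \right)} = 2 H$
$X = 8$ ($X = - 2 \left(-2 - 2\right) = \left(-2\right) \left(-4\right) = 8$)
$E{\left(q,o \right)} = -42$ ($E{\left(q,o \right)} = - 7 \left(-2 + 8\right) = \left(-7\right) 6 = -42$)
$U{\left(l \right)} = 2 l \left(-33 + l\right)$ ($U{\left(l \right)} = \left(l - 33\right) \left(l + l\right) = \left(-33 + l\right) 2 l = 2 l \left(-33 + l\right)$)
$U{\left(E{\left(5,N{\left(-3 \right)} \right)} \right)} - P{\left(14 \right)} = 2 \left(-42\right) \left(-33 - 42\right) - 2 \cdot 14 = 2 \left(-42\right) \left(-75\right) - 28 = 6300 - 28 = 6272$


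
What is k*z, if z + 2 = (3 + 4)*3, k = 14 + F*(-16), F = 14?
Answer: -3990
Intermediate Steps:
k = -210 (k = 14 + 14*(-16) = 14 - 224 = -210)
z = 19 (z = -2 + (3 + 4)*3 = -2 + 7*3 = -2 + 21 = 19)
k*z = -210*19 = -3990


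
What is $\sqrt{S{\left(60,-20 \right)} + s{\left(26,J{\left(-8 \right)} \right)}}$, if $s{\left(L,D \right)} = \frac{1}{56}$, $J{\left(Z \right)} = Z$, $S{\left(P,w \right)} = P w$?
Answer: $\frac{i \sqrt{940786}}{28} \approx 34.641 i$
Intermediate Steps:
$s{\left(L,D \right)} = \frac{1}{56}$
$\sqrt{S{\left(60,-20 \right)} + s{\left(26,J{\left(-8 \right)} \right)}} = \sqrt{60 \left(-20\right) + \frac{1}{56}} = \sqrt{-1200 + \frac{1}{56}} = \sqrt{- \frac{67199}{56}} = \frac{i \sqrt{940786}}{28}$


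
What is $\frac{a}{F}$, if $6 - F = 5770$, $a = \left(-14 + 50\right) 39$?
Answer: $- \frac{351}{1441} \approx -0.24358$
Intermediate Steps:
$a = 1404$ ($a = 36 \cdot 39 = 1404$)
$F = -5764$ ($F = 6 - 5770 = -5764$)
$\frac{a}{F} = \frac{1404}{-5764} = 1404 \left(- \frac{1}{5764}\right) = - \frac{351}{1441}$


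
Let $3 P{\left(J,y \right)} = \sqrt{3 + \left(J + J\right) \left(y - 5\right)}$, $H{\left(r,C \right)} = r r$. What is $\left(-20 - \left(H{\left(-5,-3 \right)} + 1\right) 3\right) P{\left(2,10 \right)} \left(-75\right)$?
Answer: $2450 \sqrt{23} \approx 11750.0$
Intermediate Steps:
$H{\left(r,C \right)} = r^{2}$
$P{\left(J,y \right)} = \frac{\sqrt{3 + 2 J \left(-5 + y\right)}}{3}$ ($P{\left(J,y \right)} = \frac{\sqrt{3 + \left(J + J\right) \left(y - 5\right)}}{3} = \frac{\sqrt{3 + 2 J \left(-5 + y\right)}}{3}$)
$\left(-20 - \left(H{\left(-5,-3 \right)} + 1\right) 3\right) P{\left(2,10 \right)} \left(-75\right) = \left(-20 - \left(\left(-5\right)^{2} + 1\right) 3\right) \frac{\sqrt{3 - 20 + 2 \cdot 2 \cdot 10}}{3} \left(-75\right) = \left(-20 - \left(25 + 1\right) 3\right) \frac{\sqrt{3 - 20 + 40}}{3} \left(-75\right) = \left(-20 - 26 \cdot 3\right) \frac{\sqrt{23}}{3} \left(-75\right) = \left(-20 - 78\right) \frac{\sqrt{23}}{3} \left(-75\right) = - 98 \frac{\sqrt{23}}{3} \left(-75\right) = - \frac{98 \sqrt{23}}{3} \left(-75\right) = 2450 \sqrt{23}$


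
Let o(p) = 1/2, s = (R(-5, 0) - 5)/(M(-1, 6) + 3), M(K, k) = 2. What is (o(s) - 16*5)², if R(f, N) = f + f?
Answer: 25281/4 ≈ 6320.3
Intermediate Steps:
R(f, N) = 2*f
s = -3 (s = (2*(-5) - 5)/(2 + 3) = (-10 - 5)/5 = -15*⅕ = -3)
o(p) = ½ (o(p) = 1*(½) = ½)
(o(s) - 16*5)² = (½ - 16*5)² = (½ - 80)² = (-159/2)² = 25281/4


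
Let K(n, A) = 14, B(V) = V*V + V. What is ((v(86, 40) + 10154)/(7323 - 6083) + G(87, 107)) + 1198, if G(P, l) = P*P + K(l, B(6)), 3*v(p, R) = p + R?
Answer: 2724659/310 ≈ 8789.2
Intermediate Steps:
B(V) = V + V**2 (B(V) = V**2 + V = V + V**2)
v(p, R) = R/3 + p/3 (v(p, R) = (p + R)/3 = (R + p)/3 = R/3 + p/3)
G(P, l) = 14 + P**2 (G(P, l) = P*P + 14 = P**2 + 14 = 14 + P**2)
((v(86, 40) + 10154)/(7323 - 6083) + G(87, 107)) + 1198 = ((((1/3)*40 + (1/3)*86) + 10154)/(7323 - 6083) + (14 + 87**2)) + 1198 = (((40/3 + 86/3) + 10154)/1240 + (14 + 7569)) + 1198 = ((42 + 10154)*(1/1240) + 7583) + 1198 = (10196*(1/1240) + 7583) + 1198 = (2549/310 + 7583) + 1198 = 2353279/310 + 1198 = 2724659/310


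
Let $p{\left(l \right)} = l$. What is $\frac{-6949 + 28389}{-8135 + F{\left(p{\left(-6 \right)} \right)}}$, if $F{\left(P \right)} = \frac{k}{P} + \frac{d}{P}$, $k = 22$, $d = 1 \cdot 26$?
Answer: $- \frac{21440}{8143} \approx -2.6329$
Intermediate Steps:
$d = 26$
$F{\left(P \right)} = \frac{48}{P}$ ($F{\left(P \right)} = \frac{22}{P} + \frac{26}{P} = \frac{48}{P}$)
$\frac{-6949 + 28389}{-8135 + F{\left(p{\left(-6 \right)} \right)}} = \frac{-6949 + 28389}{-8135 + \frac{48}{-6}} = \frac{21440}{-8135 + 48 \left(- \frac{1}{6}\right)} = \frac{21440}{-8135 - 8} = \frac{21440}{-8143} = 21440 \left(- \frac{1}{8143}\right) = - \frac{21440}{8143}$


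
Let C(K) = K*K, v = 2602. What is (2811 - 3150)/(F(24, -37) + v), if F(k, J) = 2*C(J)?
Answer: -113/1780 ≈ -0.063483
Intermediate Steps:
C(K) = K²
F(k, J) = 2*J²
(2811 - 3150)/(F(24, -37) + v) = (2811 - 3150)/(2*(-37)² + 2602) = -339/(2*1369 + 2602) = -339/(2738 + 2602) = -339/5340 = -339*1/5340 = -113/1780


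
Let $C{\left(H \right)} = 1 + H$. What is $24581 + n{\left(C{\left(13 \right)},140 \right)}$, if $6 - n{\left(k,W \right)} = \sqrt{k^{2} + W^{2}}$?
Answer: $24587 - 14 \sqrt{101} \approx 24446.0$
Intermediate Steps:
$n{\left(k,W \right)} = 6 - \sqrt{W^{2} + k^{2}}$ ($n{\left(k,W \right)} = 6 - \sqrt{k^{2} + W^{2}} = 6 - \sqrt{W^{2} + k^{2}}$)
$24581 + n{\left(C{\left(13 \right)},140 \right)} = 24581 + \left(6 - \sqrt{140^{2} + \left(1 + 13\right)^{2}}\right) = 24581 + \left(6 - \sqrt{19600 + 14^{2}}\right) = 24581 + \left(6 - \sqrt{19600 + 196}\right) = 24581 + \left(6 - \sqrt{19796}\right) = 24581 + \left(6 - 14 \sqrt{101}\right) = 24587 - 14 \sqrt{101}$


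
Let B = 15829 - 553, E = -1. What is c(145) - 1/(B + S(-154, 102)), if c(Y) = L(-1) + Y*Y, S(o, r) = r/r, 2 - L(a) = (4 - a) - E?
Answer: 321137816/15277 ≈ 21021.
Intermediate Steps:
L(a) = -3 + a (L(a) = 2 - ((4 - a) - 1*(-1)) = 2 - ((4 - a) + 1) = 2 - (5 - a) = 2 + (-5 + a) = -3 + a)
S(o, r) = 1
B = 15276
c(Y) = -4 + Y**2 (c(Y) = (-3 - 1) + Y*Y = -4 + Y**2)
c(145) - 1/(B + S(-154, 102)) = (-4 + 145**2) - 1/(15276 + 1) = (-4 + 21025) - 1/15277 = 21021 - 1*1/15277 = 21021 - 1/15277 = 321137816/15277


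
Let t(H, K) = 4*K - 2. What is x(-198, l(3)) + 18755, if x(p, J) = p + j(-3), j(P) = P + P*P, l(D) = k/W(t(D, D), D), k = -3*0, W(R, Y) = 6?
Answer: 18563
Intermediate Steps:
t(H, K) = -2 + 4*K
k = 0
l(D) = 0 (l(D) = 0/6 = 0*(1/6) = 0)
j(P) = P + P**2
x(p, J) = 6 + p (x(p, J) = p - 3*(1 - 3) = p - 3*(-2) = p + 6 = 6 + p)
x(-198, l(3)) + 18755 = (6 - 198) + 18755 = -192 + 18755 = 18563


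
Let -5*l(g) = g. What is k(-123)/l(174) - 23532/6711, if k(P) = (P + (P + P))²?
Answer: -508108547/129746 ≈ -3916.2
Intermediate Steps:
k(P) = 9*P² (k(P) = (P + 2*P)² = (3*P)² = 9*P²)
l(g) = -g/5
k(-123)/l(174) - 23532/6711 = (9*(-123)²)/((-⅕*174)) - 23532/6711 = (9*15129)/(-174/5) - 23532*1/6711 = 136161*(-5/174) - 7844/2237 = -226935/58 - 7844/2237 = -508108547/129746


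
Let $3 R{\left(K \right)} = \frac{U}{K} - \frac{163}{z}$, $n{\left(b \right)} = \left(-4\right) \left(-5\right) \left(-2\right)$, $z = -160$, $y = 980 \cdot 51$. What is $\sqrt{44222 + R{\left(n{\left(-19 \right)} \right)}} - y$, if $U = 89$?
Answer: $-49980 + \frac{\sqrt{636791010}}{120} \approx -49770.0$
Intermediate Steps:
$y = 49980$
$n{\left(b \right)} = -40$ ($n{\left(b \right)} = 20 \left(-2\right) = -40$)
$R{\left(K \right)} = \frac{163}{480} + \frac{89}{3 K}$ ($R{\left(K \right)} = \frac{\frac{89}{K} - \frac{163}{-160}}{3} = \frac{\frac{89}{K} - - \frac{163}{160}}{3} = \frac{\frac{89}{K} + \frac{163}{160}}{3} = \frac{\frac{163}{160} + \frac{89}{K}}{3} = \frac{163}{480} + \frac{89}{3 K}$)
$\sqrt{44222 + R{\left(n{\left(-19 \right)} \right)}} - y = \sqrt{44222 + \frac{14240 + 163 \left(-40\right)}{480 \left(-40\right)}} - 49980 = \sqrt{44222 + \frac{1}{480} \left(- \frac{1}{40}\right) \left(14240 - 6520\right)} - 49980 = \sqrt{44222 + \frac{1}{480} \left(- \frac{1}{40}\right) 7720} - 49980 = \sqrt{44222 - \frac{193}{480}} - 49980 = \sqrt{\frac{21226367}{480}} - 49980 = \frac{\sqrt{636791010}}{120} - 49980 = -49980 + \frac{\sqrt{636791010}}{120}$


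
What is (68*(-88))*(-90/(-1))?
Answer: -538560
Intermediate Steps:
(68*(-88))*(-90/(-1)) = -(-107712)*5*(-1) = -(-107712)*(-5) = -5984*90 = -538560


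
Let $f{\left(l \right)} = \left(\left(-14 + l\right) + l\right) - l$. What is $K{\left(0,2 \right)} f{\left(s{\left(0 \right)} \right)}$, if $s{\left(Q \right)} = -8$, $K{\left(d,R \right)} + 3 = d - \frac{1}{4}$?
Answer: $\frac{143}{2} \approx 71.5$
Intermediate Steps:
$K{\left(d,R \right)} = - \frac{13}{4} + d$ ($K{\left(d,R \right)} = -3 + \left(d - \frac{1}{4}\right) = -3 + \left(- \frac{1}{4} + d\right) = - \frac{13}{4} + d$)
$f{\left(l \right)} = -14 + l$ ($f{\left(l \right)} = \left(-14 + 2 l\right) - l = -14 + l$)
$K{\left(0,2 \right)} f{\left(s{\left(0 \right)} \right)} = \left(- \frac{13}{4} + 0\right) \left(-14 - 8\right) = \left(- \frac{13}{4}\right) \left(-22\right) = \frac{143}{2}$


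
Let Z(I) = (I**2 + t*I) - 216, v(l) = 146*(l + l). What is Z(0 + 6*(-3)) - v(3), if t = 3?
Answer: -822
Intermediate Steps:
v(l) = 292*l (v(l) = 146*(2*l) = 292*l)
Z(I) = -216 + I**2 + 3*I (Z(I) = (I**2 + 3*I) - 216 = -216 + I**2 + 3*I)
Z(0 + 6*(-3)) - v(3) = (-216 + (0 + 6*(-3))**2 + 3*(0 + 6*(-3))) - 292*3 = (-216 + (0 - 18)**2 + 3*(0 - 18)) - 1*876 = (-216 + (-18)**2 + 3*(-18)) - 876 = (-216 + 324 - 54) - 876 = 54 - 876 = -822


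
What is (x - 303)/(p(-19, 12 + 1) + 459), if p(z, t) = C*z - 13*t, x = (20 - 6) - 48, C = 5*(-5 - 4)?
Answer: -337/1145 ≈ -0.29432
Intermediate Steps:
C = -45 (C = 5*(-9) = -45)
x = -34 (x = 14 - 48 = -34)
p(z, t) = -45*z - 13*t
(x - 303)/(p(-19, 12 + 1) + 459) = (-34 - 303)/((-45*(-19) - 13*(12 + 1)) + 459) = -337/((855 - 13*13) + 459) = -337/((855 - 169) + 459) = -337/(686 + 459) = -337/1145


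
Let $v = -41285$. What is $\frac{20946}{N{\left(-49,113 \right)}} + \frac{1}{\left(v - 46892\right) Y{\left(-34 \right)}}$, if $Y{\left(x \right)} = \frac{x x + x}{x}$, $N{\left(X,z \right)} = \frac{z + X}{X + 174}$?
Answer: $\frac{3809345599157}{93114912} \approx 40910.0$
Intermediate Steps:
$N{\left(X,z \right)} = \frac{X + z}{174 + X}$
$Y{\left(x \right)} = \frac{x + x^{2}}{x}$ ($Y{\left(x \right)} = \frac{x^{2} + x}{x} = \frac{x + x^{2}}{x}$)
$\frac{20946}{N{\left(-49,113 \right)}} + \frac{1}{\left(v - 46892\right) Y{\left(-34 \right)}} = \frac{20946}{\frac{1}{174 - 49} \left(-49 + 113\right)} + \frac{1}{\left(-41285 - 46892\right) \left(1 - 34\right)} = \frac{20946}{\frac{1}{125} \cdot 64} + \frac{1}{\left(-88177\right) \left(-33\right)} = \frac{20946}{\frac{1}{125} \cdot 64} - - \frac{1}{2909841} = \frac{20946}{\frac{64}{125}} + \frac{1}{2909841} = 20946 \cdot \frac{125}{64} + \frac{1}{2909841} = \frac{1309125}{32} + \frac{1}{2909841} = \frac{3809345599157}{93114912}$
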